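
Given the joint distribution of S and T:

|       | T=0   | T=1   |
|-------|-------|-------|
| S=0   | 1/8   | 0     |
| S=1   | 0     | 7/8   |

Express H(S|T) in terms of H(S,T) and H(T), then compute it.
H(S|T) = H(S,T) - H(T)

Marginal P(T) (column sums):
  P(T=0) = 1/8 + 0 = 1/8
  P(T=1) = 0 + 7/8 = 7/8

H(S,T) = -[(1/8)·log₂(1/8) + (7/8)·log₂(7/8)]
  = 0.3750 + 0.1686
  = 0.5436 bits
H(T) = -[(1/8)·log₂(1/8) + (7/8)·log₂(7/8)]
  = 0.3750 + 0.1686
  = 0.5436 bits

H(S|T) = 0.5436 - 0.5436 = 0.0000 bits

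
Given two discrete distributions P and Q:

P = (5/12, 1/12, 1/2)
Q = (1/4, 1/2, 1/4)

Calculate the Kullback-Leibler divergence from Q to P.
D(P||Q) = Σ P(i) log₂(P(i)/Q(i))
  i=0: (5/12) × log₂((5/12)/(1/4)) = (5/12) × log₂(5/3) = 0.3071
  i=1: (1/12) × log₂((1/12)/(1/2)) = (1/12) × log₂(1/6) = -0.2154
  i=2: (1/2) × log₂((1/2)/(1/4)) = (1/2) × log₂(2) = 0.5000
D(P||Q) = 0.3071 - 0.2154 + 0.5000
  = 0.5917 bits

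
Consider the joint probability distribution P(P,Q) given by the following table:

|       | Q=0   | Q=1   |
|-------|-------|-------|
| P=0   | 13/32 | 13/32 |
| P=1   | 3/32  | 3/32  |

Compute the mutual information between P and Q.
Marginal P(P) (row sums):
  P(P=0) = 13/32 + 13/32 = 13/16
  P(P=1) = 3/32 + 3/32 = 3/16
Marginal P(Q) (column sums):
  P(Q=0) = 13/32 + 3/32 = 1/2
  P(Q=1) = 13/32 + 3/32 = 1/2

H(P) = -[(13/16)·log₂(13/16) + (3/16)·log₂(3/16)]
  = 0.2434 + 0.4528
  = 0.6962 bits
H(Q) = -[(1/2)·log₂(1/2) + (1/2)·log₂(1/2)]
  = 0.5000 + 0.5000
  = 1.0000 bits
H(P,Q) = -[(13/32)·log₂(13/32) + (13/32)·log₂(13/32) + (3/32)·log₂(3/32) + (3/32)·log₂(3/32)]
  = 0.5279 + 0.5279 + 0.3202 + 0.3202
  = 1.6962 bits

I(P;Q) = H(P) + H(Q) - H(P,Q)
  = 0.6962 + 1.0000 - 1.6962
  = 0.0000 bits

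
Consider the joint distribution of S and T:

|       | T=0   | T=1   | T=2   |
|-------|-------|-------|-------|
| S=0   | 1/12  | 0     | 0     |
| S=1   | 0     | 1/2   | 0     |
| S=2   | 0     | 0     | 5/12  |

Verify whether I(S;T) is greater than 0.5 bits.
Marginal P(S) (row sums):
  P(S=0) = 1/12 + 0 + 0 = 1/12
  P(S=1) = 0 + 1/2 + 0 = 1/2
  P(S=2) = 0 + 0 + 5/12 = 5/12
Marginal P(T) (column sums):
  P(T=0) = 1/12 + 0 + 0 = 1/12
  P(T=1) = 0 + 1/2 + 0 = 1/2
  P(T=2) = 0 + 0 + 5/12 = 5/12

H(S) = -[(1/12)·log₂(1/12) + (1/2)·log₂(1/2) + (5/12)·log₂(5/12)]
  = 0.2987 + 0.5000 + 0.5263
  = 1.3250 bits
H(T) = -[(1/12)·log₂(1/12) + (1/2)·log₂(1/2) + (5/12)·log₂(5/12)]
  = 0.2987 + 0.5000 + 0.5263
  = 1.3250 bits
H(S,T) = -[(1/12)·log₂(1/12) + (1/2)·log₂(1/2) + (5/12)·log₂(5/12)]
  = 0.2987 + 0.5000 + 0.5263
  = 1.3250 bits

I(S;T) = H(S) + H(T) - H(S,T)
  = 1.3250 + 1.3250 - 1.3250
  = 1.3250 bits

Yes. I(S;T) = 1.3250 bits, which is > 0.5 bits.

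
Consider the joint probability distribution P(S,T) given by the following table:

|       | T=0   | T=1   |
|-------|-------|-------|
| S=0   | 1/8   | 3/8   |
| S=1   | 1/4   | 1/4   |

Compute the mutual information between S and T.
Marginal P(S) (row sums):
  P(S=0) = 1/8 + 3/8 = 1/2
  P(S=1) = 1/4 + 1/4 = 1/2
Marginal P(T) (column sums):
  P(T=0) = 1/8 + 1/4 = 3/8
  P(T=1) = 3/8 + 1/4 = 5/8

H(S) = -[(1/2)·log₂(1/2) + (1/2)·log₂(1/2)]
  = 0.5000 + 0.5000
  = 1.0000 bits
H(T) = -[(3/8)·log₂(3/8) + (5/8)·log₂(5/8)]
  = 0.5306 + 0.4238
  = 0.9544 bits
H(S,T) = -[(1/8)·log₂(1/8) + (3/8)·log₂(3/8) + (1/4)·log₂(1/4) + (1/4)·log₂(1/4)]
  = 0.3750 + 0.5306 + 0.5000 + 0.5000
  = 1.9056 bits

I(S;T) = H(S) + H(T) - H(S,T)
  = 1.0000 + 0.9544 - 1.9056
  = 0.0488 bits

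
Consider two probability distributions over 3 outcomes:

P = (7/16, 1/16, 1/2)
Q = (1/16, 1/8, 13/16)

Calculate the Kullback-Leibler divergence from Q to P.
D(P||Q) = Σ P(i) log₂(P(i)/Q(i))
  i=0: (7/16) × log₂((7/16)/(1/16)) = (7/16) × log₂(7) = 1.2282
  i=1: (1/16) × log₂((1/16)/(1/8)) = (1/16) × log₂(1/2) = -0.0625
  i=2: (1/2) × log₂((1/2)/(13/16)) = (1/2) × log₂(8/13) = -0.3502
D(P||Q) = 1.2282 - 0.0625 - 0.3502
  = 0.8155 bits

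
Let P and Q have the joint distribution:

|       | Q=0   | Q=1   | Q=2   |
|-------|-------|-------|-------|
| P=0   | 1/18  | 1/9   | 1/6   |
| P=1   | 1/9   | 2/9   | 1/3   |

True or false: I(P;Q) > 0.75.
Marginal P(P) (row sums):
  P(P=0) = 1/18 + 1/9 + 1/6 = 1/3
  P(P=1) = 1/9 + 2/9 + 1/3 = 2/3
Marginal P(Q) (column sums):
  P(Q=0) = 1/18 + 1/9 = 1/6
  P(Q=1) = 1/9 + 2/9 = 1/3
  P(Q=2) = 1/6 + 1/3 = 1/2

H(P) = -[(1/3)·log₂(1/3) + (2/3)·log₂(2/3)]
  = 0.5283 + 0.3900
  = 0.9183 bits
H(Q) = -[(1/6)·log₂(1/6) + (1/3)·log₂(1/3) + (1/2)·log₂(1/2)]
  = 0.4308 + 0.5283 + 0.5000
  = 1.4591 bits
H(P,Q) = -[(1/18)·log₂(1/18) + (1/9)·log₂(1/9) + (1/6)·log₂(1/6) + (1/9)·log₂(1/9) + (2/9)·log₂(2/9) + (1/3)·log₂(1/3)]
  = 0.2317 + 0.3522 + 0.4308 + 0.3522 + 0.4822 + 0.5283
  = 2.3774 bits

I(P;Q) = H(P) + H(Q) - H(P,Q)
  = 0.9183 + 1.4591 - 2.3774
  = 0.0000 bits

False. I(P;Q) = 0.0000 bits, which is ≤ 0.75 bits.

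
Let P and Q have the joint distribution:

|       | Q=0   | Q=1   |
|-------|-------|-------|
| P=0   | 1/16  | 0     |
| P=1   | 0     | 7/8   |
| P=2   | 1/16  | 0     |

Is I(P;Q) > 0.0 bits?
Marginal P(P) (row sums):
  P(P=0) = 1/16 + 0 = 1/16
  P(P=1) = 0 + 7/8 = 7/8
  P(P=2) = 1/16 + 0 = 1/16
Marginal P(Q) (column sums):
  P(Q=0) = 1/16 + 0 + 1/16 = 1/8
  P(Q=1) = 0 + 7/8 + 0 = 7/8

H(P) = -[(1/16)·log₂(1/16) + (7/8)·log₂(7/8) + (1/16)·log₂(1/16)]
  = 0.2500 + 0.1686 + 0.2500
  = 0.6686 bits
H(Q) = -[(1/8)·log₂(1/8) + (7/8)·log₂(7/8)]
  = 0.3750 + 0.1686
  = 0.5436 bits
H(P,Q) = -[(1/16)·log₂(1/16) + (7/8)·log₂(7/8) + (1/16)·log₂(1/16)]
  = 0.2500 + 0.1686 + 0.2500
  = 0.6686 bits

I(P;Q) = H(P) + H(Q) - H(P,Q)
  = 0.6686 + 0.5436 - 0.6686
  = 0.5436 bits

Yes. I(P;Q) = 0.5436 bits, which is > 0.0 bits.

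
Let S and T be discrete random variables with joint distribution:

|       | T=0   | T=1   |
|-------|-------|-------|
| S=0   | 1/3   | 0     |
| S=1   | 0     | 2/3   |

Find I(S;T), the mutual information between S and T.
Marginal P(S) (row sums):
  P(S=0) = 1/3 + 0 = 1/3
  P(S=1) = 0 + 2/3 = 2/3
Marginal P(T) (column sums):
  P(T=0) = 1/3 + 0 = 1/3
  P(T=1) = 0 + 2/3 = 2/3

H(S) = -[(1/3)·log₂(1/3) + (2/3)·log₂(2/3)]
  = 0.5283 + 0.3900
  = 0.9183 bits
H(T) = -[(1/3)·log₂(1/3) + (2/3)·log₂(2/3)]
  = 0.5283 + 0.3900
  = 0.9183 bits
H(S,T) = -[(1/3)·log₂(1/3) + (2/3)·log₂(2/3)]
  = 0.5283 + 0.3900
  = 0.9183 bits

I(S;T) = H(S) + H(T) - H(S,T)
  = 0.9183 + 0.9183 - 0.9183
  = 0.9183 bits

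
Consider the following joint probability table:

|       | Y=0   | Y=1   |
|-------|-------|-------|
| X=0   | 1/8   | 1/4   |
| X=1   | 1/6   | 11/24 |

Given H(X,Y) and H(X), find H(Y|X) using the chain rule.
From the chain rule: H(X,Y) = H(X) + H(Y|X)
Therefore: H(Y|X) = H(X,Y) - H(X)

H(X,Y) = -[(1/8)·log₂(1/8) + (1/4)·log₂(1/4) + (1/6)·log₂(1/6) + (11/24)·log₂(11/24)]
  = 0.3750 + 0.5000 + 0.4308 + 0.5159
  = 1.8217 bits
Marginal P(X) (row sums):
  P(X=0) = 1/8 + 1/4 = 3/8
  P(X=1) = 1/6 + 11/24 = 5/8
H(X) = -[(3/8)·log₂(3/8) + (5/8)·log₂(5/8)]
  = 0.5306 + 0.4238
  = 0.9544 bits

H(Y|X) = 1.8217 - 0.9544 = 0.8673 bits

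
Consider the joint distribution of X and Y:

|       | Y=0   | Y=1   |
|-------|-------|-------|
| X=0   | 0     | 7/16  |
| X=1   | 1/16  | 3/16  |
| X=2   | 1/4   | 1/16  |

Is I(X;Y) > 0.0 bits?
Marginal P(X) (row sums):
  P(X=0) = 0 + 7/16 = 7/16
  P(X=1) = 1/16 + 3/16 = 1/4
  P(X=2) = 1/4 + 1/16 = 5/16
Marginal P(Y) (column sums):
  P(Y=0) = 0 + 1/16 + 1/4 = 5/16
  P(Y=1) = 7/16 + 3/16 + 1/16 = 11/16

H(X) = -[(7/16)·log₂(7/16) + (1/4)·log₂(1/4) + (5/16)·log₂(5/16)]
  = 0.5218 + 0.5000 + 0.5244
  = 1.5462 bits
H(Y) = -[(5/16)·log₂(5/16) + (11/16)·log₂(11/16)]
  = 0.5244 + 0.3716
  = 0.8960 bits
H(X,Y) = -[(7/16)·log₂(7/16) + (1/16)·log₂(1/16) + (3/16)·log₂(3/16) + (1/4)·log₂(1/4) + (1/16)·log₂(1/16)]
  = 0.5218 + 0.2500 + 0.4528 + 0.5000 + 0.2500
  = 1.9746 bits

I(X;Y) = H(X) + H(Y) - H(X,Y)
  = 1.5462 + 0.8960 - 1.9746
  = 0.4676 bits

Yes. I(X;Y) = 0.4676 bits, which is > 0.0 bits.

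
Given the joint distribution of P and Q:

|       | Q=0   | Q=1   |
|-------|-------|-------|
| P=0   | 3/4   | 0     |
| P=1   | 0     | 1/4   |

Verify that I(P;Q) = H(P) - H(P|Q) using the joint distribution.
Left side, from I(P;Q) = H(P) + H(Q) - H(P,Q):
Marginal P(P) (row sums):
  P(P=0) = 3/4 + 0 = 3/4
  P(P=1) = 0 + 1/4 = 1/4
Marginal P(Q) (column sums):
  P(Q=0) = 3/4 + 0 = 3/4
  P(Q=1) = 0 + 1/4 = 1/4

H(P) = -[(3/4)·log₂(3/4) + (1/4)·log₂(1/4)]
  = 0.3113 + 0.5000
  = 0.8113 bits
H(Q) = -[(3/4)·log₂(3/4) + (1/4)·log₂(1/4)]
  = 0.3113 + 0.5000
  = 0.8113 bits
H(P,Q) = -[(3/4)·log₂(3/4) + (1/4)·log₂(1/4)]
  = 0.3113 + 0.5000
  = 0.8113 bits

I(P;Q) = H(P) + H(Q) - H(P,Q)
  = 0.8113 + 0.8113 - 0.8113
  = 0.8113 bits

Right side, with H(P|Q) computed directly from the conditional probabilities:
H(P|Q) = -Σ P(P,Q)·log₂ P(P|Q), where P(P|Q) = P(P,Q) / P(Q)
  (cells with P(P,Q) = 0 contribute 0)
  (P=0,Q=0): P(P|Q) = (3/4)/(3/4) = 1;  -(3/4)·log₂(1) = 0.0000
  (P=1,Q=1): P(P|Q) = (1/4)/(1/4) = 1;  -(1/4)·log₂(1) = 0.0000
H(P|Q) = 0.0000 + 0.0000
  = 0.0000 bits
H(P) - H(P|Q) = 0.8113 - 0.0000 = 0.8113 bits

Both sides equal 0.8113 bits, so I(P;Q) = H(P) - H(P|Q) ✓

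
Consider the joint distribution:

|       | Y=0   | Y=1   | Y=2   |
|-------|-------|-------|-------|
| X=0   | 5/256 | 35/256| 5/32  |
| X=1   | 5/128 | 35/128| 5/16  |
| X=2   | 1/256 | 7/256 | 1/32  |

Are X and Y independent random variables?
Marginal P(X) (row sums):
  P(X=0) = 5/256 + 35/256 + 5/32 = 5/16
  P(X=1) = 5/128 + 35/128 + 5/16 = 5/8
  P(X=2) = 1/256 + 7/256 + 1/32 = 1/16
Marginal P(Y) (column sums):
  P(Y=0) = 5/256 + 5/128 + 1/256 = 1/16
  P(Y=1) = 35/256 + 35/128 + 7/256 = 7/16
  P(Y=2) = 5/32 + 5/16 + 1/32 = 1/2

X and Y are independent iff P(X=i,Y=j) = P(X=i)·P(Y=j) for every cell.
  P(X=0)·P(Y=0) = 5/16 × 1/16 = 5/256 = P(X=0,Y=0) ✓
  P(X=0)·P(Y=1) = 5/16 × 7/16 = 35/256 = P(X=0,Y=1) ✓
  P(X=0)·P(Y=2) = 5/16 × 1/2 = 5/32 = P(X=0,Y=2) ✓
  P(X=1)·P(Y=0) = 5/8 × 1/16 = 5/128 = P(X=1,Y=0) ✓
  P(X=1)·P(Y=1) = 5/8 × 7/16 = 35/128 = P(X=1,Y=1) ✓
  P(X=1)·P(Y=2) = 5/8 × 1/2 = 5/16 = P(X=1,Y=2) ✓
  P(X=2)·P(Y=0) = 1/16 × 1/16 = 1/256 = P(X=2,Y=0) ✓
  P(X=2)·P(Y=1) = 1/16 × 7/16 = 7/256 = P(X=2,Y=1) ✓
  P(X=2)·P(Y=2) = 1/16 × 1/2 = 1/32 = P(X=2,Y=2) ✓

Yes, X and Y are independent: every cell factors, so I(X;Y) = 0 bits.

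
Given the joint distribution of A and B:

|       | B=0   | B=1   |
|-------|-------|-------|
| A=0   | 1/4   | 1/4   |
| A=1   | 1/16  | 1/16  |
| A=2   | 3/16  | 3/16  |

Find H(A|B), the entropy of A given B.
Marginal P(B) (column sums):
  P(B=0) = 1/4 + 1/16 + 3/16 = 1/2
  P(B=1) = 1/4 + 1/16 + 3/16 = 1/2

H(A|B) = -Σ P(A,B)·log₂ P(A|B), where P(A|B) = P(A,B) / P(B)
  (A=0,B=0): P(A|B) = (1/4)/(1/2) = 1/2;  -(1/4)·log₂(1/2) = 0.2500
  (A=0,B=1): P(A|B) = (1/4)/(1/2) = 1/2;  -(1/4)·log₂(1/2) = 0.2500
  (A=1,B=0): P(A|B) = (1/16)/(1/2) = 1/8;  -(1/16)·log₂(1/8) = 0.1875
  (A=1,B=1): P(A|B) = (1/16)/(1/2) = 1/8;  -(1/16)·log₂(1/8) = 0.1875
  (A=2,B=0): P(A|B) = (3/16)/(1/2) = 3/8;  -(3/16)·log₂(3/8) = 0.2653
  (A=2,B=1): P(A|B) = (3/16)/(1/2) = 3/8;  -(3/16)·log₂(3/8) = 0.2653
H(A|B) = 0.2500 + 0.2500 + 0.1875 + 0.1875 + 0.2653 + 0.2653
  = 1.4056 bits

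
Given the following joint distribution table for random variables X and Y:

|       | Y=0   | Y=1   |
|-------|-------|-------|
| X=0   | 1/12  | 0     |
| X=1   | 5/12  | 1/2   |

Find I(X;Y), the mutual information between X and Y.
Marginal P(X) (row sums):
  P(X=0) = 1/12 + 0 = 1/12
  P(X=1) = 5/12 + 1/2 = 11/12
Marginal P(Y) (column sums):
  P(Y=0) = 1/12 + 5/12 = 1/2
  P(Y=1) = 0 + 1/2 = 1/2

H(X) = -[(1/12)·log₂(1/12) + (11/12)·log₂(11/12)]
  = 0.2987 + 0.1151
  = 0.4138 bits
H(Y) = -[(1/2)·log₂(1/2) + (1/2)·log₂(1/2)]
  = 0.5000 + 0.5000
  = 1.0000 bits
H(X,Y) = -[(1/12)·log₂(1/12) + (5/12)·log₂(5/12) + (1/2)·log₂(1/2)]
  = 0.2987 + 0.5263 + 0.5000
  = 1.3250 bits

I(X;Y) = H(X) + H(Y) - H(X,Y)
  = 0.4138 + 1.0000 - 1.3250
  = 0.0888 bits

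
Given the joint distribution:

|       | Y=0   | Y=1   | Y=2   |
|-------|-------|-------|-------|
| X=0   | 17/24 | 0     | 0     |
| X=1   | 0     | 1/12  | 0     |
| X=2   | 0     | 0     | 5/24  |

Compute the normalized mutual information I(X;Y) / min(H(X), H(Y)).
Marginal P(X) (row sums):
  P(X=0) = 17/24 + 0 + 0 = 17/24
  P(X=1) = 0 + 1/12 + 0 = 1/12
  P(X=2) = 0 + 0 + 5/24 = 5/24
Marginal P(Y) (column sums):
  P(Y=0) = 17/24 + 0 + 0 = 17/24
  P(Y=1) = 0 + 1/12 + 0 = 1/12
  P(Y=2) = 0 + 0 + 5/24 = 5/24

H(X) = -[(17/24)·log₂(17/24) + (1/12)·log₂(1/12) + (5/24)·log₂(5/24)]
  = 0.3524 + 0.2987 + 0.4715
  = 1.1226 bits
H(Y) = -[(17/24)·log₂(17/24) + (1/12)·log₂(1/12) + (5/24)·log₂(5/24)]
  = 0.3524 + 0.2987 + 0.4715
  = 1.1226 bits
H(X,Y) = -[(17/24)·log₂(17/24) + (1/12)·log₂(1/12) + (5/24)·log₂(5/24)]
  = 0.3524 + 0.2987 + 0.4715
  = 1.1226 bits

I(X;Y) = H(X) + H(Y) - H(X,Y)
  = 1.1226 + 1.1226 - 1.1226
  = 1.1226 bits

min(H(X), H(Y)) = min(1.1226, 1.1226) = 1.1226 bits
Normalized MI = 1.1226 / 1.1226 = 1.0000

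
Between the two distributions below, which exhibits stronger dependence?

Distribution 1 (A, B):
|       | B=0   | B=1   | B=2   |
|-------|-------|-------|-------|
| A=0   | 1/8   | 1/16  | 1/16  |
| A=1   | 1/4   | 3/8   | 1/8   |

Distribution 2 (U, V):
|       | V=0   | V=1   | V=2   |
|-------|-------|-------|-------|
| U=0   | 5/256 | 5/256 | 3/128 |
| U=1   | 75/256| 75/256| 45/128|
Distribution 1 (A, B):
Marginal P(A) (row sums):
  P(A=0) = 1/8 + 1/16 + 1/16 = 1/4
  P(A=1) = 1/4 + 3/8 + 1/8 = 3/4
Marginal P(B) (column sums):
  P(B=0) = 1/8 + 1/4 = 3/8
  P(B=1) = 1/16 + 3/8 = 7/16
  P(B=2) = 1/16 + 1/8 = 3/16

H(A) = -[(1/4)·log₂(1/4) + (3/4)·log₂(3/4)]
  = 0.5000 + 0.3113
  = 0.8113 bits
H(B) = -[(3/8)·log₂(3/8) + (7/16)·log₂(7/16) + (3/16)·log₂(3/16)]
  = 0.5306 + 0.5218 + 0.4528
  = 1.5052 bits
H(A,B) = -[(1/8)·log₂(1/8) + (1/16)·log₂(1/16) + (1/16)·log₂(1/16) + (1/4)·log₂(1/4) + (3/8)·log₂(3/8) + (1/8)·log₂(1/8)]
  = 0.3750 + 0.2500 + 0.2500 + 0.5000 + 0.5306 + 0.3750
  = 2.2806 bits

I(A;B) = H(A) + H(B) - H(A,B)
  = 0.8113 + 1.5052 - 2.2806
  = 0.0359 bits

Distribution 2 (U, V):
Marginal P(U) (row sums):
  P(U=0) = 5/256 + 5/256 + 3/128 = 1/16
  P(U=1) = 75/256 + 75/256 + 45/128 = 15/16
Marginal P(V) (column sums):
  P(V=0) = 5/256 + 75/256 = 5/16
  P(V=1) = 5/256 + 75/256 = 5/16
  P(V=2) = 3/128 + 45/128 = 3/8

H(U) = -[(1/16)·log₂(1/16) + (15/16)·log₂(15/16)]
  = 0.2500 + 0.0873
  = 0.3373 bits
H(V) = -[(5/16)·log₂(5/16) + (5/16)·log₂(5/16) + (3/8)·log₂(3/8)]
  = 0.5244 + 0.5244 + 0.5306
  = 1.5794 bits
H(U,V) = -[(5/256)·log₂(5/256) + (5/256)·log₂(5/256) + (3/128)·log₂(3/128) + (75/256)·log₂(75/256) + (75/256)·log₂(75/256) + (45/128)·log₂(45/128)]
  = 0.1109 + 0.1109 + 0.1269 + 0.5189 + 0.5189 + 0.5302
  = 1.9167 bits

I(U;V) = H(U) + H(V) - H(U,V)
  = 0.3373 + 1.5794 - 1.9167
  = 0.0000 bits

I(A;B) = 0.0359 bits > I(U;V) = 0.0000 bits, so (A, B) has the higher mutual information (stronger dependence).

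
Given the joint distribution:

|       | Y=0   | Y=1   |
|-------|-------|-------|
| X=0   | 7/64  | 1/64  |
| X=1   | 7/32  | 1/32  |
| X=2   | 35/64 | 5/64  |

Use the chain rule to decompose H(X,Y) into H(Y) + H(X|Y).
By the chain rule: H(X,Y) = H(Y) + H(X|Y)

Marginal P(Y) (column sums):
  P(Y=0) = 7/64 + 7/32 + 35/64 = 7/8
  P(Y=1) = 1/64 + 1/32 + 5/64 = 1/8
H(Y) = -[(7/8)·log₂(7/8) + (1/8)·log₂(1/8)]
  = 0.1686 + 0.3750
  = 0.5436 bits
H(X|Y) = -Σ P(X,Y)·log₂ P(X|Y), where P(X|Y) = P(X,Y) / P(Y)
  (X=0,Y=0): P(X|Y) = (7/64)/(7/8) = 1/8;  -(7/64)·log₂(1/8) = 0.3281
  (X=0,Y=1): P(X|Y) = (1/64)/(1/8) = 1/8;  -(1/64)·log₂(1/8) = 0.0469
  (X=1,Y=0): P(X|Y) = (7/32)/(7/8) = 1/4;  -(7/32)·log₂(1/4) = 0.4375
  (X=1,Y=1): P(X|Y) = (1/32)/(1/8) = 1/4;  -(1/32)·log₂(1/4) = 0.0625
  (X=2,Y=0): P(X|Y) = (35/64)/(7/8) = 5/8;  -(35/64)·log₂(5/8) = 0.3708
  (X=2,Y=1): P(X|Y) = (5/64)/(1/8) = 5/8;  -(5/64)·log₂(5/8) = 0.0530
H(X|Y) = 0.3281 + 0.0469 + 0.4375 + 0.0625 + 0.3708 + 0.0530
  = 1.2988 bits

H(X,Y) = H(Y) + H(X|Y) = 0.5436 + 1.2988 = 1.8424 bits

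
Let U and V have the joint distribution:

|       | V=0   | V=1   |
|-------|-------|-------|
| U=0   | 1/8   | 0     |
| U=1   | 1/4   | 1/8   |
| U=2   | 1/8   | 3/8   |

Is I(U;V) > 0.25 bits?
Marginal P(U) (row sums):
  P(U=0) = 1/8 + 0 = 1/8
  P(U=1) = 1/4 + 1/8 = 3/8
  P(U=2) = 1/8 + 3/8 = 1/2
Marginal P(V) (column sums):
  P(V=0) = 1/8 + 1/4 + 1/8 = 1/2
  P(V=1) = 0 + 1/8 + 3/8 = 1/2

H(U) = -[(1/8)·log₂(1/8) + (3/8)·log₂(3/8) + (1/2)·log₂(1/2)]
  = 0.3750 + 0.5306 + 0.5000
  = 1.4056 bits
H(V) = -[(1/2)·log₂(1/2) + (1/2)·log₂(1/2)]
  = 0.5000 + 0.5000
  = 1.0000 bits
H(U,V) = -[(1/8)·log₂(1/8) + (1/4)·log₂(1/4) + (1/8)·log₂(1/8) + (1/8)·log₂(1/8) + (3/8)·log₂(3/8)]
  = 0.3750 + 0.5000 + 0.3750 + 0.3750 + 0.5306
  = 2.1556 bits

I(U;V) = H(U) + H(V) - H(U,V)
  = 1.4056 + 1.0000 - 2.1556
  = 0.2500 bits

No. I(U;V) = 0.2500 bits, which is ≤ 0.25 bits.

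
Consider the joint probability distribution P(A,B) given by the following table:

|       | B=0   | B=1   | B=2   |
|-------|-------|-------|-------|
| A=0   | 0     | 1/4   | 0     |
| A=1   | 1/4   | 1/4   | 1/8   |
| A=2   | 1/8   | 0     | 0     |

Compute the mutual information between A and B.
Marginal P(A) (row sums):
  P(A=0) = 0 + 1/4 + 0 = 1/4
  P(A=1) = 1/4 + 1/4 + 1/8 = 5/8
  P(A=2) = 1/8 + 0 + 0 = 1/8
Marginal P(B) (column sums):
  P(B=0) = 0 + 1/4 + 1/8 = 3/8
  P(B=1) = 1/4 + 1/4 + 0 = 1/2
  P(B=2) = 0 + 1/8 + 0 = 1/8

H(A) = -[(1/4)·log₂(1/4) + (5/8)·log₂(5/8) + (1/8)·log₂(1/8)]
  = 0.5000 + 0.4238 + 0.3750
  = 1.2988 bits
H(B) = -[(3/8)·log₂(3/8) + (1/2)·log₂(1/2) + (1/8)·log₂(1/8)]
  = 0.5306 + 0.5000 + 0.3750
  = 1.4056 bits
H(A,B) = -[(1/4)·log₂(1/4) + (1/4)·log₂(1/4) + (1/4)·log₂(1/4) + (1/8)·log₂(1/8) + (1/8)·log₂(1/8)]
  = 0.5000 + 0.5000 + 0.5000 + 0.3750 + 0.3750
  = 2.2500 bits

I(A;B) = H(A) + H(B) - H(A,B)
  = 1.2988 + 1.4056 - 2.2500
  = 0.4544 bits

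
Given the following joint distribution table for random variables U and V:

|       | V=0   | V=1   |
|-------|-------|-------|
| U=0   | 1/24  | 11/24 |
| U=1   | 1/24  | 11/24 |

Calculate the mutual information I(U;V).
Marginal P(U) (row sums):
  P(U=0) = 1/24 + 11/24 = 1/2
  P(U=1) = 1/24 + 11/24 = 1/2
Marginal P(V) (column sums):
  P(V=0) = 1/24 + 1/24 = 1/12
  P(V=1) = 11/24 + 11/24 = 11/12

H(U) = -[(1/2)·log₂(1/2) + (1/2)·log₂(1/2)]
  = 0.5000 + 0.5000
  = 1.0000 bits
H(V) = -[(1/12)·log₂(1/12) + (11/12)·log₂(11/12)]
  = 0.2987 + 0.1151
  = 0.4138 bits
H(U,V) = -[(1/24)·log₂(1/24) + (11/24)·log₂(11/24) + (1/24)·log₂(1/24) + (11/24)·log₂(11/24)]
  = 0.1910 + 0.5159 + 0.1910 + 0.5159
  = 1.4138 bits

I(U;V) = H(U) + H(V) - H(U,V)
  = 1.0000 + 0.4138 - 1.4138
  = 0.0000 bits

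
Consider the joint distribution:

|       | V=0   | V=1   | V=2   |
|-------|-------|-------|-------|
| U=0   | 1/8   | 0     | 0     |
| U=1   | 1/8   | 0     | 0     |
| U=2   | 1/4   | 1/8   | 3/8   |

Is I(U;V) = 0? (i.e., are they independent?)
Marginal P(U) (row sums):
  P(U=0) = 1/8 + 0 + 0 = 1/8
  P(U=1) = 1/8 + 0 + 0 = 1/8
  P(U=2) = 1/4 + 1/8 + 3/8 = 3/4
Marginal P(V) (column sums):
  P(V=0) = 1/8 + 1/8 + 1/4 = 1/2
  P(V=1) = 0 + 0 + 1/8 = 1/8
  P(V=2) = 0 + 0 + 3/8 = 3/8

U and V are independent iff P(U=i,V=j) = P(U=i)·P(V=j) for every cell.
  P(U=0)·P(V=0) = 1/8 × 1/2 = 1/16, but P(U=0,V=0) = 1/8 ✗

No, U and V are not independent. Quantitatively, I(U;V) > 0:

H(U) = -[(1/8)·log₂(1/8) + (1/8)·log₂(1/8) + (3/4)·log₂(3/4)]
  = 0.3750 + 0.3750 + 0.3113
  = 1.0613 bits
H(V) = -[(1/2)·log₂(1/2) + (1/8)·log₂(1/8) + (3/8)·log₂(3/8)]
  = 0.5000 + 0.3750 + 0.5306
  = 1.4056 bits
H(U,V) = -[(1/8)·log₂(1/8) + (1/8)·log₂(1/8) + (1/4)·log₂(1/4) + (1/8)·log₂(1/8) + (3/8)·log₂(3/8)]
  = 0.3750 + 0.3750 + 0.5000 + 0.3750 + 0.5306
  = 2.1556 bits
I(U;V) = H(U) + H(V) - H(U,V) = 1.0613 + 1.4056 - 2.1556 = 0.3113 bits > 0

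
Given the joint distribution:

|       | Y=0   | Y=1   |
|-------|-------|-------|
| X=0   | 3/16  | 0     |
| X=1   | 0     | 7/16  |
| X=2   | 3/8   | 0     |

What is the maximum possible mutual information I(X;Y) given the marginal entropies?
The upper bound on mutual information is I(X;Y) ≤ min(H(X), H(Y)).

Marginal P(X) (row sums):
  P(X=0) = 3/16 + 0 = 3/16
  P(X=1) = 0 + 7/16 = 7/16
  P(X=2) = 3/8 + 0 = 3/8
Marginal P(Y) (column sums):
  P(Y=0) = 3/16 + 0 + 3/8 = 9/16
  P(Y=1) = 0 + 7/16 + 0 = 7/16

H(X) = -[(3/16)·log₂(3/16) + (7/16)·log₂(7/16) + (3/8)·log₂(3/8)]
  = 0.4528 + 0.5218 + 0.5306
  = 1.5052 bits
H(Y) = -[(9/16)·log₂(9/16) + (7/16)·log₂(7/16)]
  = 0.4669 + 0.5218
  = 0.9887 bits

Maximum possible I(X;Y) = min(1.5052, 0.9887) = 0.9887 bits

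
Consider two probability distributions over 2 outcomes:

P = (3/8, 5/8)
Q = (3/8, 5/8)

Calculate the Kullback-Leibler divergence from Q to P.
D(P||Q) = Σ P(i) log₂(P(i)/Q(i))
  i=0: (3/8) × log₂((3/8)/(3/8)) = (3/8) × log₂(1) = 0.0000
  i=1: (5/8) × log₂((5/8)/(5/8)) = (5/8) × log₂(1) = 0.0000
D(P||Q) = 0.0000 + 0.0000
  = 0.0000 bits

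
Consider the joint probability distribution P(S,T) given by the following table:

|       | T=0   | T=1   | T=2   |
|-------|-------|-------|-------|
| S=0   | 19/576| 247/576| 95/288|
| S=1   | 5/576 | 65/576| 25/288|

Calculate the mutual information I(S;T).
Marginal P(S) (row sums):
  P(S=0) = 19/576 + 247/576 + 95/288 = 19/24
  P(S=1) = 5/576 + 65/576 + 25/288 = 5/24
Marginal P(T) (column sums):
  P(T=0) = 19/576 + 5/576 = 1/24
  P(T=1) = 247/576 + 65/576 = 13/24
  P(T=2) = 95/288 + 25/288 = 5/12

H(S) = -[(19/24)·log₂(19/24) + (5/24)·log₂(5/24)]
  = 0.2668 + 0.4715
  = 0.7383 bits
H(T) = -[(1/24)·log₂(1/24) + (13/24)·log₂(13/24) + (5/12)·log₂(5/12)]
  = 0.1910 + 0.4791 + 0.5263
  = 1.1964 bits
H(S,T) = -[(19/576)·log₂(19/576) + (247/576)·log₂(247/576) + (95/288)·log₂(95/288) + (5/576)·log₂(5/576) + (65/576)·log₂(65/576) + (25/288)·log₂(25/288)]
  = 0.1624 + 0.5238 + 0.5278 + 0.0594 + 0.3552 + 0.3061
  = 1.9347 bits

I(S;T) = H(S) + H(T) - H(S,T)
  = 0.7383 + 1.1964 - 1.9347
  = 0.0000 bits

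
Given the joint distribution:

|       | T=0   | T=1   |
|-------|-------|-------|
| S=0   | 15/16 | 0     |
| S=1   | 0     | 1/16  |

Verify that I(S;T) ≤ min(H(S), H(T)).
Marginal P(S) (row sums):
  P(S=0) = 15/16 + 0 = 15/16
  P(S=1) = 0 + 1/16 = 1/16
Marginal P(T) (column sums):
  P(T=0) = 15/16 + 0 = 15/16
  P(T=1) = 0 + 1/16 = 1/16

H(S) = -[(15/16)·log₂(15/16) + (1/16)·log₂(1/16)]
  = 0.0873 + 0.2500
  = 0.3373 bits
H(T) = -[(15/16)·log₂(15/16) + (1/16)·log₂(1/16)]
  = 0.0873 + 0.2500
  = 0.3373 bits
H(S,T) = -[(15/16)·log₂(15/16) + (1/16)·log₂(1/16)]
  = 0.0873 + 0.2500
  = 0.3373 bits

I(S;T) = H(S) + H(T) - H(S,T)
  = 0.3373 + 0.3373 - 0.3373
  = 0.3373 bits

min(H(S), H(T)) = min(0.3373, 0.3373) = 0.3373 bits
Since 0.3373 ≤ 0.3373, the bound is satisfied ✓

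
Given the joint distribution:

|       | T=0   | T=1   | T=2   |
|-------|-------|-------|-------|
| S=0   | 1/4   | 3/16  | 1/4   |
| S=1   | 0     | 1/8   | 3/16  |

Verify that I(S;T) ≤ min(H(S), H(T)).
Marginal P(S) (row sums):
  P(S=0) = 1/4 + 3/16 + 1/4 = 11/16
  P(S=1) = 0 + 1/8 + 3/16 = 5/16
Marginal P(T) (column sums):
  P(T=0) = 1/4 + 0 = 1/4
  P(T=1) = 3/16 + 1/8 = 5/16
  P(T=2) = 1/4 + 3/16 = 7/16

H(S) = -[(11/16)·log₂(11/16) + (5/16)·log₂(5/16)]
  = 0.3716 + 0.5244
  = 0.8960 bits
H(T) = -[(1/4)·log₂(1/4) + (5/16)·log₂(5/16) + (7/16)·log₂(7/16)]
  = 0.5000 + 0.5244 + 0.5218
  = 1.5462 bits
H(S,T) = -[(1/4)·log₂(1/4) + (3/16)·log₂(3/16) + (1/4)·log₂(1/4) + (1/8)·log₂(1/8) + (3/16)·log₂(3/16)]
  = 0.5000 + 0.4528 + 0.5000 + 0.3750 + 0.4528
  = 2.2806 bits

I(S;T) = H(S) + H(T) - H(S,T)
  = 0.8960 + 1.5462 - 2.2806
  = 0.1616 bits

min(H(S), H(T)) = min(0.8960, 1.5462) = 0.8960 bits
Since 0.1616 ≤ 0.8960, the bound is satisfied ✓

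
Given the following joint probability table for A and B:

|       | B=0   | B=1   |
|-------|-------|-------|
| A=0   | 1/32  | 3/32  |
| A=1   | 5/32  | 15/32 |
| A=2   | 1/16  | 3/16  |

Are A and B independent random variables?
Marginal P(A) (row sums):
  P(A=0) = 1/32 + 3/32 = 1/8
  P(A=1) = 5/32 + 15/32 = 5/8
  P(A=2) = 1/16 + 3/16 = 1/4
Marginal P(B) (column sums):
  P(B=0) = 1/32 + 5/32 + 1/16 = 1/4
  P(B=1) = 3/32 + 15/32 + 3/16 = 3/4

A and B are independent iff P(A=i,B=j) = P(A=i)·P(B=j) for every cell.
  P(A=0)·P(B=0) = 1/8 × 1/4 = 1/32 = P(A=0,B=0) ✓
  P(A=0)·P(B=1) = 1/8 × 3/4 = 3/32 = P(A=0,B=1) ✓
  P(A=1)·P(B=0) = 5/8 × 1/4 = 5/32 = P(A=1,B=0) ✓
  P(A=1)·P(B=1) = 5/8 × 3/4 = 15/32 = P(A=1,B=1) ✓
  P(A=2)·P(B=0) = 1/4 × 1/4 = 1/16 = P(A=2,B=0) ✓
  P(A=2)·P(B=1) = 1/4 × 3/4 = 3/16 = P(A=2,B=1) ✓

Yes, A and B are independent: every cell factors, so I(A;B) = 0 bits.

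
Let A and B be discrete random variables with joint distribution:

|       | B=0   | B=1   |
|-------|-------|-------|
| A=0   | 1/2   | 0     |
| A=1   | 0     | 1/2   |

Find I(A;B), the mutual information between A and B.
Marginal P(A) (row sums):
  P(A=0) = 1/2 + 0 = 1/2
  P(A=1) = 0 + 1/2 = 1/2
Marginal P(B) (column sums):
  P(B=0) = 1/2 + 0 = 1/2
  P(B=1) = 0 + 1/2 = 1/2

H(A) = -[(1/2)·log₂(1/2) + (1/2)·log₂(1/2)]
  = 0.5000 + 0.5000
  = 1.0000 bits
H(B) = -[(1/2)·log₂(1/2) + (1/2)·log₂(1/2)]
  = 0.5000 + 0.5000
  = 1.0000 bits
H(A,B) = -[(1/2)·log₂(1/2) + (1/2)·log₂(1/2)]
  = 0.5000 + 0.5000
  = 1.0000 bits

I(A;B) = H(A) + H(B) - H(A,B)
  = 1.0000 + 1.0000 - 1.0000
  = 1.0000 bits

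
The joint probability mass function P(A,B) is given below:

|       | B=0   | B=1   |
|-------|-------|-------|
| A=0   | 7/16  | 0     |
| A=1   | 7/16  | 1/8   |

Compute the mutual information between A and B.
Marginal P(A) (row sums):
  P(A=0) = 7/16 + 0 = 7/16
  P(A=1) = 7/16 + 1/8 = 9/16
Marginal P(B) (column sums):
  P(B=0) = 7/16 + 7/16 = 7/8
  P(B=1) = 0 + 1/8 = 1/8

H(A) = -[(7/16)·log₂(7/16) + (9/16)·log₂(9/16)]
  = 0.5218 + 0.4669
  = 0.9887 bits
H(B) = -[(7/8)·log₂(7/8) + (1/8)·log₂(1/8)]
  = 0.1686 + 0.3750
  = 0.5436 bits
H(A,B) = -[(7/16)·log₂(7/16) + (7/16)·log₂(7/16) + (1/8)·log₂(1/8)]
  = 0.5218 + 0.5218 + 0.3750
  = 1.4186 bits

I(A;B) = H(A) + H(B) - H(A,B)
  = 0.9887 + 0.5436 - 1.4186
  = 0.1137 bits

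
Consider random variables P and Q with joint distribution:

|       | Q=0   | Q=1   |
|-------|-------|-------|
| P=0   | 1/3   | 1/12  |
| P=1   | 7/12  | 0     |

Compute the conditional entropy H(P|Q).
Marginal P(Q) (column sums):
  P(Q=0) = 1/3 + 7/12 = 11/12
  P(Q=1) = 1/12 + 0 = 1/12

H(P|Q) = -Σ P(P,Q)·log₂ P(P|Q), where P(P|Q) = P(P,Q) / P(Q)
  (cells with P(P,Q) = 0 contribute 0)
  (P=0,Q=0): P(P|Q) = (1/3)/(11/12) = 4/11;  -(1/3)·log₂(4/11) = 0.4865
  (P=0,Q=1): P(P|Q) = (1/12)/(1/12) = 1;  -(1/12)·log₂(1) = 0.0000
  (P=1,Q=0): P(P|Q) = (7/12)/(11/12) = 7/11;  -(7/12)·log₂(7/11) = 0.3804
H(P|Q) = 0.4865 + 0.0000 + 0.3804
  = 0.8669 bits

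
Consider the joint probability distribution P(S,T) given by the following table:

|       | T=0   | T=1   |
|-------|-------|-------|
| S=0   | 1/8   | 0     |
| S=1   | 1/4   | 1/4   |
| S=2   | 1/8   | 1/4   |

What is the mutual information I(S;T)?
Marginal P(S) (row sums):
  P(S=0) = 1/8 + 0 = 1/8
  P(S=1) = 1/4 + 1/4 = 1/2
  P(S=2) = 1/8 + 1/4 = 3/8
Marginal P(T) (column sums):
  P(T=0) = 1/8 + 1/4 + 1/8 = 1/2
  P(T=1) = 0 + 1/4 + 1/4 = 1/2

H(S) = -[(1/8)·log₂(1/8) + (1/2)·log₂(1/2) + (3/8)·log₂(3/8)]
  = 0.3750 + 0.5000 + 0.5306
  = 1.4056 bits
H(T) = -[(1/2)·log₂(1/2) + (1/2)·log₂(1/2)]
  = 0.5000 + 0.5000
  = 1.0000 bits
H(S,T) = -[(1/8)·log₂(1/8) + (1/4)·log₂(1/4) + (1/4)·log₂(1/4) + (1/8)·log₂(1/8) + (1/4)·log₂(1/4)]
  = 0.3750 + 0.5000 + 0.5000 + 0.3750 + 0.5000
  = 2.2500 bits

I(S;T) = H(S) + H(T) - H(S,T)
  = 1.4056 + 1.0000 - 2.2500
  = 0.1556 bits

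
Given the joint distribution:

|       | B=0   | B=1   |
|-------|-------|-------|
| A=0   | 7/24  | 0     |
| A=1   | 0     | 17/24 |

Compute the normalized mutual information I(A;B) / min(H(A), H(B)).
Marginal P(A) (row sums):
  P(A=0) = 7/24 + 0 = 7/24
  P(A=1) = 0 + 17/24 = 17/24
Marginal P(B) (column sums):
  P(B=0) = 7/24 + 0 = 7/24
  P(B=1) = 0 + 17/24 = 17/24

H(A) = -[(7/24)·log₂(7/24) + (17/24)·log₂(17/24)]
  = 0.5185 + 0.3524
  = 0.8709 bits
H(B) = -[(7/24)·log₂(7/24) + (17/24)·log₂(17/24)]
  = 0.5185 + 0.3524
  = 0.8709 bits
H(A,B) = -[(7/24)·log₂(7/24) + (17/24)·log₂(17/24)]
  = 0.5185 + 0.3524
  = 0.8709 bits

I(A;B) = H(A) + H(B) - H(A,B)
  = 0.8709 + 0.8709 - 0.8709
  = 0.8709 bits

min(H(A), H(B)) = min(0.8709, 0.8709) = 0.8709 bits
Normalized MI = 0.8709 / 0.8709 = 1.0000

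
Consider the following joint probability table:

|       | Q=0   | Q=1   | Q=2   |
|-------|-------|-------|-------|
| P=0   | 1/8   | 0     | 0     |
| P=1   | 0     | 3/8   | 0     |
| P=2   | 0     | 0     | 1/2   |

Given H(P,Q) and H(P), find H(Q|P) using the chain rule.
From the chain rule: H(P,Q) = H(P) + H(Q|P)
Therefore: H(Q|P) = H(P,Q) - H(P)

H(P,Q) = -[(1/8)·log₂(1/8) + (3/8)·log₂(3/8) + (1/2)·log₂(1/2)]
  = 0.3750 + 0.5306 + 0.5000
  = 1.4056 bits
Marginal P(P) (row sums):
  P(P=0) = 1/8 + 0 + 0 = 1/8
  P(P=1) = 0 + 3/8 + 0 = 3/8
  P(P=2) = 0 + 0 + 1/2 = 1/2
H(P) = -[(1/8)·log₂(1/8) + (3/8)·log₂(3/8) + (1/2)·log₂(1/2)]
  = 0.3750 + 0.5306 + 0.5000
  = 1.4056 bits

H(Q|P) = 1.4056 - 1.4056 = 0.0000 bits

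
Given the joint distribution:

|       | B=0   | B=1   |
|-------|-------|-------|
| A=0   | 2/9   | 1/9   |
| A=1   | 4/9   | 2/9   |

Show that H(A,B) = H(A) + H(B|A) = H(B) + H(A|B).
Marginal P(A) (row sums):
  P(A=0) = 2/9 + 1/9 = 1/3
  P(A=1) = 4/9 + 2/9 = 2/3
Marginal P(B) (column sums):
  P(B=0) = 2/9 + 4/9 = 2/3
  P(B=1) = 1/9 + 2/9 = 1/3

Decomposition 1: H(A) + H(B|A)
H(A) = -[(1/3)·log₂(1/3) + (2/3)·log₂(2/3)]
  = 0.5283 + 0.3900
  = 0.9183 bits
H(B|A) = -Σ P(A,B)·log₂ P(B|A), where P(B|A) = P(A,B) / P(A)
  (A=0,B=0): P(B|A) = (2/9)/(1/3) = 2/3;  -(2/9)·log₂(2/3) = 0.1300
  (A=0,B=1): P(B|A) = (1/9)/(1/3) = 1/3;  -(1/9)·log₂(1/3) = 0.1761
  (A=1,B=0): P(B|A) = (4/9)/(2/3) = 2/3;  -(4/9)·log₂(2/3) = 0.2600
  (A=1,B=1): P(B|A) = (2/9)/(2/3) = 1/3;  -(2/9)·log₂(1/3) = 0.3522
H(B|A) = 0.1300 + 0.1761 + 0.2600 + 0.3522
  = 0.9183 bits
H(A) + H(B|A) = 0.9183 + 0.9183 = 1.8366 bits

Decomposition 2: H(B) + H(A|B)
H(B) = -[(2/3)·log₂(2/3) + (1/3)·log₂(1/3)]
  = 0.3900 + 0.5283
  = 0.9183 bits
H(A|B) = -Σ P(A,B)·log₂ P(A|B), where P(A|B) = P(A,B) / P(B)
  (A=0,B=0): P(A|B) = (2/9)/(2/3) = 1/3;  -(2/9)·log₂(1/3) = 0.3522
  (A=0,B=1): P(A|B) = (1/9)/(1/3) = 1/3;  -(1/9)·log₂(1/3) = 0.1761
  (A=1,B=0): P(A|B) = (4/9)/(2/3) = 2/3;  -(4/9)·log₂(2/3) = 0.2600
  (A=1,B=1): P(A|B) = (2/9)/(1/3) = 2/3;  -(2/9)·log₂(2/3) = 0.1300
H(A|B) = 0.3522 + 0.1761 + 0.2600 + 0.1300
  = 0.9183 bits
H(B) + H(A|B) = 0.9183 + 0.9183 = 1.8366 bits

Direct computation of the joint entropy:
H(A,B) = -[(2/9)·log₂(2/9) + (1/9)·log₂(1/9) + (4/9)·log₂(4/9) + (2/9)·log₂(2/9)]
  = 0.4822 + 0.3522 + 0.5200 + 0.4822
  = 1.8366 bits

All three agree: H(A,B) = 1.8366 bits ✓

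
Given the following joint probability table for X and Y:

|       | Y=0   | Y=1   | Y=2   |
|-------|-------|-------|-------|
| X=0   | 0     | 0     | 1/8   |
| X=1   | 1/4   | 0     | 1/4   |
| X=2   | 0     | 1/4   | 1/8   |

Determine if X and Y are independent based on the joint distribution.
Marginal P(X) (row sums):
  P(X=0) = 0 + 0 + 1/8 = 1/8
  P(X=1) = 1/4 + 0 + 1/4 = 1/2
  P(X=2) = 0 + 1/4 + 1/8 = 3/8
Marginal P(Y) (column sums):
  P(Y=0) = 0 + 1/4 + 0 = 1/4
  P(Y=1) = 0 + 0 + 1/4 = 1/4
  P(Y=2) = 1/8 + 1/4 + 1/8 = 1/2

X and Y are independent iff P(X=i,Y=j) = P(X=i)·P(Y=j) for every cell.
  P(X=0)·P(Y=0) = 1/8 × 1/4 = 1/32, but P(X=0,Y=0) = 0 ✗

No, X and Y are not independent. Quantitatively, I(X;Y) > 0:

H(X) = -[(1/8)·log₂(1/8) + (1/2)·log₂(1/2) + (3/8)·log₂(3/8)]
  = 0.3750 + 0.5000 + 0.5306
  = 1.4056 bits
H(Y) = -[(1/4)·log₂(1/4) + (1/4)·log₂(1/4) + (1/2)·log₂(1/2)]
  = 0.5000 + 0.5000 + 0.5000
  = 1.5000 bits
H(X,Y) = -[(1/8)·log₂(1/8) + (1/4)·log₂(1/4) + (1/4)·log₂(1/4) + (1/4)·log₂(1/4) + (1/8)·log₂(1/8)]
  = 0.3750 + 0.5000 + 0.5000 + 0.5000 + 0.3750
  = 2.2500 bits
I(X;Y) = H(X) + H(Y) - H(X,Y) = 1.4056 + 1.5000 - 2.2500 = 0.6556 bits > 0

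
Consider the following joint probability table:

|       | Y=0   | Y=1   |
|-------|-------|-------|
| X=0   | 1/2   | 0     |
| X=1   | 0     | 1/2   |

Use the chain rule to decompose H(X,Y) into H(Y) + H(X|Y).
By the chain rule: H(X,Y) = H(Y) + H(X|Y)

Marginal P(Y) (column sums):
  P(Y=0) = 1/2 + 0 = 1/2
  P(Y=1) = 0 + 1/2 = 1/2
H(Y) = -[(1/2)·log₂(1/2) + (1/2)·log₂(1/2)]
  = 0.5000 + 0.5000
  = 1.0000 bits
H(X|Y) = -Σ P(X,Y)·log₂ P(X|Y), where P(X|Y) = P(X,Y) / P(Y)
  (cells with P(X,Y) = 0 contribute 0)
  (X=0,Y=0): P(X|Y) = (1/2)/(1/2) = 1;  -(1/2)·log₂(1) = 0.0000
  (X=1,Y=1): P(X|Y) = (1/2)/(1/2) = 1;  -(1/2)·log₂(1) = 0.0000
H(X|Y) = 0.0000 + 0.0000
  = 0.0000 bits

H(X,Y) = H(Y) + H(X|Y) = 1.0000 + 0.0000 = 1.0000 bits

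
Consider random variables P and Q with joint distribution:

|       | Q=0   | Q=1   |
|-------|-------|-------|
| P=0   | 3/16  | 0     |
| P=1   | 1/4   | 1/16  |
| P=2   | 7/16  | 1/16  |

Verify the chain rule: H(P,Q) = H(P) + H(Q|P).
Left side:
H(P,Q) = -[(3/16)·log₂(3/16) + (1/4)·log₂(1/4) + (1/16)·log₂(1/16) + (7/16)·log₂(7/16) + (1/16)·log₂(1/16)]
  = 0.4528 + 0.5000 + 0.2500 + 0.5218 + 0.2500
  = 1.9746 bits

Right side:
Marginal P(P) (row sums):
  P(P=0) = 3/16 + 0 = 3/16
  P(P=1) = 1/4 + 1/16 = 5/16
  P(P=2) = 7/16 + 1/16 = 1/2
H(P) = -[(3/16)·log₂(3/16) + (5/16)·log₂(5/16) + (1/2)·log₂(1/2)]
  = 0.4528 + 0.5244 + 0.5000
  = 1.4772 bits
H(Q|P) = -Σ P(P,Q)·log₂ P(Q|P), where P(Q|P) = P(P,Q) / P(P)
  (cells with P(P,Q) = 0 contribute 0)
  (P=0,Q=0): P(Q|P) = (3/16)/(3/16) = 1;  -(3/16)·log₂(1) = 0.0000
  (P=1,Q=0): P(Q|P) = (1/4)/(5/16) = 4/5;  -(1/4)·log₂(4/5) = 0.0805
  (P=1,Q=1): P(Q|P) = (1/16)/(5/16) = 1/5;  -(1/16)·log₂(1/5) = 0.1451
  (P=2,Q=0): P(Q|P) = (7/16)/(1/2) = 7/8;  -(7/16)·log₂(7/8) = 0.0843
  (P=2,Q=1): P(Q|P) = (1/16)/(1/2) = 1/8;  -(1/16)·log₂(1/8) = 0.1875
H(Q|P) = 0.0000 + 0.0805 + 0.1451 + 0.0843 + 0.1875
  = 0.4974 bits
H(P) + H(Q|P) = 1.4772 + 0.4974 = 1.9746 bits

Both sides equal 1.9746 bits, so the chain rule holds ✓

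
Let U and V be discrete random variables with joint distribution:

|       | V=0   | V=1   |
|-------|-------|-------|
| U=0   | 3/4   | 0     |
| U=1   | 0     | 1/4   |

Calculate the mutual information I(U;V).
Marginal P(U) (row sums):
  P(U=0) = 3/4 + 0 = 3/4
  P(U=1) = 0 + 1/4 = 1/4
Marginal P(V) (column sums):
  P(V=0) = 3/4 + 0 = 3/4
  P(V=1) = 0 + 1/4 = 1/4

H(U) = -[(3/4)·log₂(3/4) + (1/4)·log₂(1/4)]
  = 0.3113 + 0.5000
  = 0.8113 bits
H(V) = -[(3/4)·log₂(3/4) + (1/4)·log₂(1/4)]
  = 0.3113 + 0.5000
  = 0.8113 bits
H(U,V) = -[(3/4)·log₂(3/4) + (1/4)·log₂(1/4)]
  = 0.3113 + 0.5000
  = 0.8113 bits

I(U;V) = H(U) + H(V) - H(U,V)
  = 0.8113 + 0.8113 - 0.8113
  = 0.8113 bits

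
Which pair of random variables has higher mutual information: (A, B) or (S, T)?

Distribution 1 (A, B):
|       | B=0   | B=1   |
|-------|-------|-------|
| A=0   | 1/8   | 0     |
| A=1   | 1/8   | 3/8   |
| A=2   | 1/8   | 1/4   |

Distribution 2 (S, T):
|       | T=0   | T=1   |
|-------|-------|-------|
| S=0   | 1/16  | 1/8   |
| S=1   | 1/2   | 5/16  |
Distribution 1 (A, B):
Marginal P(A) (row sums):
  P(A=0) = 1/8 + 0 = 1/8
  P(A=1) = 1/8 + 3/8 = 1/2
  P(A=2) = 1/8 + 1/4 = 3/8
Marginal P(B) (column sums):
  P(B=0) = 1/8 + 1/8 + 1/8 = 3/8
  P(B=1) = 0 + 3/8 + 1/4 = 5/8

H(A) = -[(1/8)·log₂(1/8) + (1/2)·log₂(1/2) + (3/8)·log₂(3/8)]
  = 0.3750 + 0.5000 + 0.5306
  = 1.4056 bits
H(B) = -[(3/8)·log₂(3/8) + (5/8)·log₂(5/8)]
  = 0.5306 + 0.4238
  = 0.9544 bits
H(A,B) = -[(1/8)·log₂(1/8) + (1/8)·log₂(1/8) + (3/8)·log₂(3/8) + (1/8)·log₂(1/8) + (1/4)·log₂(1/4)]
  = 0.3750 + 0.3750 + 0.5306 + 0.3750 + 0.5000
  = 2.1556 bits

I(A;B) = H(A) + H(B) - H(A,B)
  = 1.4056 + 0.9544 - 2.1556
  = 0.2044 bits

Distribution 2 (S, T):
Marginal P(S) (row sums):
  P(S=0) = 1/16 + 1/8 = 3/16
  P(S=1) = 1/2 + 5/16 = 13/16
Marginal P(T) (column sums):
  P(T=0) = 1/16 + 1/2 = 9/16
  P(T=1) = 1/8 + 5/16 = 7/16

H(S) = -[(3/16)·log₂(3/16) + (13/16)·log₂(13/16)]
  = 0.4528 + 0.2434
  = 0.6962 bits
H(T) = -[(9/16)·log₂(9/16) + (7/16)·log₂(7/16)]
  = 0.4669 + 0.5218
  = 0.9887 bits
H(S,T) = -[(1/16)·log₂(1/16) + (1/8)·log₂(1/8) + (1/2)·log₂(1/2) + (5/16)·log₂(5/16)]
  = 0.2500 + 0.3750 + 0.5000 + 0.5244
  = 1.6494 bits

I(S;T) = H(S) + H(T) - H(S,T)
  = 0.6962 + 0.9887 - 1.6494
  = 0.0355 bits

I(A;B) = 0.2044 bits > I(S;T) = 0.0355 bits, so (A, B) has the higher mutual information (stronger dependence).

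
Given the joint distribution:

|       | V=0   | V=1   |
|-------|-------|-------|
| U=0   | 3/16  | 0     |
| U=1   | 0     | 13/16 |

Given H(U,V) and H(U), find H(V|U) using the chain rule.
From the chain rule: H(U,V) = H(U) + H(V|U)
Therefore: H(V|U) = H(U,V) - H(U)

H(U,V) = -[(3/16)·log₂(3/16) + (13/16)·log₂(13/16)]
  = 0.4528 + 0.2434
  = 0.6962 bits
Marginal P(U) (row sums):
  P(U=0) = 3/16 + 0 = 3/16
  P(U=1) = 0 + 13/16 = 13/16
H(U) = -[(3/16)·log₂(3/16) + (13/16)·log₂(13/16)]
  = 0.4528 + 0.2434
  = 0.6962 bits

H(V|U) = 0.6962 - 0.6962 = 0.0000 bits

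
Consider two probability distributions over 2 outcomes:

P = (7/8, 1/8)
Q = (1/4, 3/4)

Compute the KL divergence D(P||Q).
D(P||Q) = Σ P(i) log₂(P(i)/Q(i))
  i=0: (7/8) × log₂((7/8)/(1/4)) = (7/8) × log₂(7/2) = 1.5814
  i=1: (1/8) × log₂((1/8)/(3/4)) = (1/8) × log₂(1/6) = -0.3231
D(P||Q) = 1.5814 - 0.3231
  = 1.2583 bits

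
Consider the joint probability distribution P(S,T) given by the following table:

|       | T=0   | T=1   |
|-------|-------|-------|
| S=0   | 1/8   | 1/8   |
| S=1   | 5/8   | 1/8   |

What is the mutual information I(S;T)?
Marginal P(S) (row sums):
  P(S=0) = 1/8 + 1/8 = 1/4
  P(S=1) = 5/8 + 1/8 = 3/4
Marginal P(T) (column sums):
  P(T=0) = 1/8 + 5/8 = 3/4
  P(T=1) = 1/8 + 1/8 = 1/4

H(S) = -[(1/4)·log₂(1/4) + (3/4)·log₂(3/4)]
  = 0.5000 + 0.3113
  = 0.8113 bits
H(T) = -[(3/4)·log₂(3/4) + (1/4)·log₂(1/4)]
  = 0.3113 + 0.5000
  = 0.8113 bits
H(S,T) = -[(1/8)·log₂(1/8) + (1/8)·log₂(1/8) + (5/8)·log₂(5/8) + (1/8)·log₂(1/8)]
  = 0.3750 + 0.3750 + 0.4238 + 0.3750
  = 1.5488 bits

I(S;T) = H(S) + H(T) - H(S,T)
  = 0.8113 + 0.8113 - 1.5488
  = 0.0738 bits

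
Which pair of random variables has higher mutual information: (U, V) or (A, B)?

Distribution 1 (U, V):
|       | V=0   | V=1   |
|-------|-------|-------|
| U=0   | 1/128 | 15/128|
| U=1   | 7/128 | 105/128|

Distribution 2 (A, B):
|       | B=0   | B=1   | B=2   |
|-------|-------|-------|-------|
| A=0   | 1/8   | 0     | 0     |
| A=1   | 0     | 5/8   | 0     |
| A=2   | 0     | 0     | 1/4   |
Distribution 1 (U, V):
Marginal P(U) (row sums):
  P(U=0) = 1/128 + 15/128 = 1/8
  P(U=1) = 7/128 + 105/128 = 7/8
Marginal P(V) (column sums):
  P(V=0) = 1/128 + 7/128 = 1/16
  P(V=1) = 15/128 + 105/128 = 15/16

H(U) = -[(1/8)·log₂(1/8) + (7/8)·log₂(7/8)]
  = 0.3750 + 0.1686
  = 0.5436 bits
H(V) = -[(1/16)·log₂(1/16) + (15/16)·log₂(15/16)]
  = 0.2500 + 0.0873
  = 0.3373 bits
H(U,V) = -[(1/128)·log₂(1/128) + (15/128)·log₂(15/128) + (7/128)·log₂(7/128) + (105/128)·log₂(105/128)]
  = 0.0547 + 0.3625 + 0.2293 + 0.2344
  = 0.8809 bits

I(U;V) = H(U) + H(V) - H(U,V)
  = 0.5436 + 0.3373 - 0.8809
  = 0.0000 bits

Distribution 2 (A, B):
Marginal P(A) (row sums):
  P(A=0) = 1/8 + 0 + 0 = 1/8
  P(A=1) = 0 + 5/8 + 0 = 5/8
  P(A=2) = 0 + 0 + 1/4 = 1/4
Marginal P(B) (column sums):
  P(B=0) = 1/8 + 0 + 0 = 1/8
  P(B=1) = 0 + 5/8 + 0 = 5/8
  P(B=2) = 0 + 0 + 1/4 = 1/4

H(A) = -[(1/8)·log₂(1/8) + (5/8)·log₂(5/8) + (1/4)·log₂(1/4)]
  = 0.3750 + 0.4238 + 0.5000
  = 1.2988 bits
H(B) = -[(1/8)·log₂(1/8) + (5/8)·log₂(5/8) + (1/4)·log₂(1/4)]
  = 0.3750 + 0.4238 + 0.5000
  = 1.2988 bits
H(A,B) = -[(1/8)·log₂(1/8) + (5/8)·log₂(5/8) + (1/4)·log₂(1/4)]
  = 0.3750 + 0.4238 + 0.5000
  = 1.2988 bits

I(A;B) = H(A) + H(B) - H(A,B)
  = 1.2988 + 1.2988 - 1.2988
  = 1.2988 bits

I(A;B) = 1.2988 bits > I(U;V) = 0.0000 bits, so (A, B) has the higher mutual information (stronger dependence).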